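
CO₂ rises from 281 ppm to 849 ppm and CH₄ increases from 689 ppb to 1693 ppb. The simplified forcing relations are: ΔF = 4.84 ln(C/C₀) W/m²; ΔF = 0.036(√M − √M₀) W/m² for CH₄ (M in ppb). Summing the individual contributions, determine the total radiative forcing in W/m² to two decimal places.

CO₂: 4.84 × ln(849/281) = 4.84 × ln(3.02135) = 4.84 × 1.10570 = 5.3516 W/m².
CH₄: 0.036 × (√1693 − √689) = 0.036 × (41.1461 − 26.2488) = 0.036 × 14.8973 = 0.5363 W/m².
Total ΔF = 5.3516 + 0.5363 = 5.8879 W/m².

ΔF = 5.89 W/m²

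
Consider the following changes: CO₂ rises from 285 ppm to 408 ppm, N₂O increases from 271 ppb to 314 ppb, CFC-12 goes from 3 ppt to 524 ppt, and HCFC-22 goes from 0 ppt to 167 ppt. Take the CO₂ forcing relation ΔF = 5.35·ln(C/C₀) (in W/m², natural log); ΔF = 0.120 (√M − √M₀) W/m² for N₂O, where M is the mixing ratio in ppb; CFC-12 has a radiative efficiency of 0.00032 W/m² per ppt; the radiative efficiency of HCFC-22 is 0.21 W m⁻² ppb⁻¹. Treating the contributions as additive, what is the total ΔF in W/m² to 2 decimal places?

ΔF = 2.27 W/m²

CO₂: 5.35 × ln(408/285) = 5.35 × ln(1.43158) = 5.35 × 0.35878 = 1.9195 W/m².
N₂O: 0.120 × (√314 − √271) = 0.120 × (17.7200 − 16.4621) = 0.120 × 1.2579 = 0.1509 W/m².
CFC-12: ΔF = 0.00032 × (524 − 3) = 0.00032 × 521 = 0.1667 W/m².
HCFC-22: Δ = 167 − 0 = 167 ppt = 0.167 ppb; ΔF = 0.21 × 0.167 = 0.0351 W/m².
Total ΔF = 1.9195 + 0.1509 + 0.1667 + 0.0351 = 2.2722 W/m².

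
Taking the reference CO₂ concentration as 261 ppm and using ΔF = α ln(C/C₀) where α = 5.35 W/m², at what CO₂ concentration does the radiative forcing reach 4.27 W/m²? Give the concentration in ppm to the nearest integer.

C ≈ 580 ppm

Set 5.35 ln(C/261) = 4.27, so ln(C/261) = 4.27/5.35 = 0.79813.
Then C/261 = e^0.79813 = 2.22138, giving C = 261 × 2.22138 = 579.78 ppm.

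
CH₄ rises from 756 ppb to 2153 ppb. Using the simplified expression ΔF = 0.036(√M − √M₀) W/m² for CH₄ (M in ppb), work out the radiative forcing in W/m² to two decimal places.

CH₄: 0.036 × (√2153 − √756) = 0.036 × (46.4004 − 27.4955) = 0.036 × 18.9049 = 0.6806 W/m².

ΔF = 0.68 W/m²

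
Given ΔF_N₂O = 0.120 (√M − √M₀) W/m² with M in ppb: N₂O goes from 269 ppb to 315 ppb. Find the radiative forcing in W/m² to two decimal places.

ΔF = 0.16 W/m²

N₂O: 0.120 × (√315 − √269) = 0.120 × (17.7482 − 16.4012) = 0.120 × 1.3470 = 0.1616 W/m².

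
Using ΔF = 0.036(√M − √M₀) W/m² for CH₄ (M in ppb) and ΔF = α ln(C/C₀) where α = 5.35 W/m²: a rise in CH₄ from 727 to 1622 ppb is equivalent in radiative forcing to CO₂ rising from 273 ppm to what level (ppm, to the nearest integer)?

CH₄ forcing: 0.036 × (√1622 − √727) = 0.036 × (40.2741 − 26.9629) = 0.036 × 13.3112 = 0.47920 W/m².
Set 5.35 ln(C/273) = 0.47920: ln(C/273) = 0.47920/5.35 = 0.08957, so C = 273 × e^0.08957 = 273 × 1.09370 = 298.58 ppm.

C ≈ 299 ppm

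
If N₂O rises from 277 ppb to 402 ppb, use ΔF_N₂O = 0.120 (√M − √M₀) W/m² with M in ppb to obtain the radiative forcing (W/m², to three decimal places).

ΔF = 0.409 W/m²

N₂O: 0.120 × (√402 − √277) = 0.120 × (20.0499 − 16.6433) = 0.120 × 3.4066 = 0.4088 W/m².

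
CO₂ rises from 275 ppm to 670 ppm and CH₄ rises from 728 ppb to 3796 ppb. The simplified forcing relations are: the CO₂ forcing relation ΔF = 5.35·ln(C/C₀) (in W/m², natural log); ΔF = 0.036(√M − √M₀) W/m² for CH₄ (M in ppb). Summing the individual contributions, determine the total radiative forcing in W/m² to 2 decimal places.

ΔF = 6.01 W/m²

CO₂: 5.35 × ln(670/275) = 5.35 × ln(2.43636) = 5.35 × 0.89051 = 4.7642 W/m².
CH₄: 0.036 × (√3796 − √728) = 0.036 × (61.6117 − 26.9815) = 0.036 × 34.6302 = 1.2467 W/m².
Total ΔF = 4.7642 + 1.2467 = 6.0109 W/m².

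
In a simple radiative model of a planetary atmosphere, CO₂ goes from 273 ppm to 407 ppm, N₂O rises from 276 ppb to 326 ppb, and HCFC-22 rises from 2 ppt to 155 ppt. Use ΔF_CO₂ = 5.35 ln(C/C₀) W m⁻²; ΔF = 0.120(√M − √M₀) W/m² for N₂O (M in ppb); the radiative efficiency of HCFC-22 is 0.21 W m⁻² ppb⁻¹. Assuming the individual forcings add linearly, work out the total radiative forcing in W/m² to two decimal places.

ΔF = 2.34 W/m²

CO₂: 5.35 × ln(407/273) = 5.35 × ln(1.49084) = 5.35 × 0.39934 = 2.1365 W/m².
N₂O: 0.120 × (√326 − √276) = 0.120 × (18.0555 − 16.6132) = 0.120 × 1.4423 = 0.1731 W/m².
HCFC-22: Δ = 155 − 2 = 153 ppt = 0.153 ppb; ΔF = 0.21 × 0.153 = 0.0321 W/m².
Total ΔF = 2.1365 + 0.1731 + 0.0321 = 2.3417 W/m².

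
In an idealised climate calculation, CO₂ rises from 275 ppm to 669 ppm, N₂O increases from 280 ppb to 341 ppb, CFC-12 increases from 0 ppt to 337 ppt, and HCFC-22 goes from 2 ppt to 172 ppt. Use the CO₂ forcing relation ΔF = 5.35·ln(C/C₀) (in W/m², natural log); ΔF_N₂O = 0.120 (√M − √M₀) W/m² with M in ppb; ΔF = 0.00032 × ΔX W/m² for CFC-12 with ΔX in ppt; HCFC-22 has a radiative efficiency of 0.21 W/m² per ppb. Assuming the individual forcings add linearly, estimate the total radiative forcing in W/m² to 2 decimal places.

CO₂: 5.35 × ln(669/275) = 5.35 × ln(2.43273) = 5.35 × 0.88901 = 4.7562 W/m².
N₂O: 0.120 × (√341 − √280) = 0.120 × (18.4662 − 16.7332) = 0.120 × 1.7330 = 0.2080 W/m².
CFC-12: ΔF = 0.00032 × (337 − 0) = 0.00032 × 337 = 0.1078 W/m².
HCFC-22: Δ = 172 − 2 = 170 ppt = 0.170 ppb; ΔF = 0.21 × 0.170 = 0.0357 W/m².
Total ΔF = 4.7562 + 0.2080 + 0.1078 + 0.0357 = 5.1077 W/m².

ΔF = 5.11 W/m²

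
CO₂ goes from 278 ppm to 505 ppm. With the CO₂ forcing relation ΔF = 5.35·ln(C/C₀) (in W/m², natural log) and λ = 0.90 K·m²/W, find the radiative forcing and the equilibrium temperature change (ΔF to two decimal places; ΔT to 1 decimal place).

CO₂: 5.35 × ln(505/278) = 5.35 × ln(1.81655) = 5.35 × 0.59694 = 3.1936 W/m².
ΔT = λ ΔF = 0.90 × 3.19 = 2.8710 K.

ΔF = 3.19 W/m²; ΔT = 2.9 K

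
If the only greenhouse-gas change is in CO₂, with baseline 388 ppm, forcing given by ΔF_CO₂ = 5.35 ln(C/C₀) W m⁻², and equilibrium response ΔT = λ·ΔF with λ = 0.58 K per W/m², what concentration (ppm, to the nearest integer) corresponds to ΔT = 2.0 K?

C ≈ 739 ppm

Required forcing: ΔF = ΔT/λ = 2.0/0.58 = 3.4483 W/m².
Then ln(C/388) = ΔF/5.35 = 3.4483/5.35 = 0.64454.
So C = 388 × e^0.64454 = 388 × 1.90511 = 739.18 ppm.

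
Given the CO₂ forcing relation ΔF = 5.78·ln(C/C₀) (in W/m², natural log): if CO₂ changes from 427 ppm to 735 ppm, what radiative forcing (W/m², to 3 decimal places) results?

CO₂ absorption bands are partially saturated, so forcing scales with the logarithm of the concentration ratio.
CO₂: 5.78 × ln(735/427) = 5.78 × ln(1.72131) = 5.78 × 0.54309 = 3.1391 W/m².

ΔF = 3.139 W/m²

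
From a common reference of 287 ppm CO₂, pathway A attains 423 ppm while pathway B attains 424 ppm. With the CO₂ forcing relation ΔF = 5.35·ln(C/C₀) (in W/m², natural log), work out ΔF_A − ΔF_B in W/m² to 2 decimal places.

ΔF_A = 5.35 ln(423/287) = 5.35 × 0.38789 = 2.0752 W/m².
ΔF_B = 5.35 ln(424/287) = 5.35 × 0.39025 = 2.0878 W/m².
Difference: 2.0752 − 2.0878 = -0.0126 W/m².

ΔF_A − ΔF_B = -0.01 W/m²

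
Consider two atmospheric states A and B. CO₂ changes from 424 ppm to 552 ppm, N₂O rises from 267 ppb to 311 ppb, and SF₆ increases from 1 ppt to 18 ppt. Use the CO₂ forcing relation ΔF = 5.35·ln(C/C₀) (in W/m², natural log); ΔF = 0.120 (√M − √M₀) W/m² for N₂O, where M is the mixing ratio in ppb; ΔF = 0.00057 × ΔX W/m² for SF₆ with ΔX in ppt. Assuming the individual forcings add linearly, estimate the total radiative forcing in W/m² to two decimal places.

ΔF = 1.58 W/m²

CO₂: 5.35 × ln(552/424) = 5.35 × ln(1.30189) = 5.35 × 0.26382 = 1.4114 W/m².
N₂O: 0.120 × (√311 − √267) = 0.120 × (17.6352 − 16.3401) = 0.120 × 1.2951 = 0.1554 W/m².
SF₆: ΔF = 0.00057 × (18 − 1) = 0.00057 × 17 = 0.0097 W/m².
Total ΔF = 1.4114 + 0.1554 + 0.0097 = 1.5765 W/m².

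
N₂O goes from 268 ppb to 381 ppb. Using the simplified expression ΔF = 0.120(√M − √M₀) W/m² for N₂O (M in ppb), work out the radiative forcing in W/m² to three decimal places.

N₂O: 0.120 × (√381 − √268) = 0.120 × (19.5192 − 16.3707) = 0.120 × 3.1485 = 0.3778 W/m².

ΔF = 0.378 W/m²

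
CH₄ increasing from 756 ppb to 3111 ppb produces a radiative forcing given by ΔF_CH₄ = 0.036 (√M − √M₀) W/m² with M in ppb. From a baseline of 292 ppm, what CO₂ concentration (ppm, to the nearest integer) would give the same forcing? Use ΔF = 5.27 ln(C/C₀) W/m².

C ≈ 354 ppm

CH₄ forcing: 0.036 × (√3111 − √756) = 0.036 × (55.7763 − 27.4955) = 0.036 × 28.2808 = 1.01811 W/m².
Set 5.27 ln(C/292) = 1.01811: ln(C/292) = 1.01811/5.27 = 0.19319, so C = 292 × e^0.19319 = 292 × 1.21311 = 354.23 ppm.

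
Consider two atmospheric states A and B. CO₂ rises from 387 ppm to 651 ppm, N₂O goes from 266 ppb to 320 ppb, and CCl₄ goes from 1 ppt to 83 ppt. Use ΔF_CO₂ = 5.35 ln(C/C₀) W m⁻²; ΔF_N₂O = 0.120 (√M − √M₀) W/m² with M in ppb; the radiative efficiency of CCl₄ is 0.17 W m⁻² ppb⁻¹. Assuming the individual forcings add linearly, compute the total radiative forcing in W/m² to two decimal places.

CO₂: 5.35 × ln(651/387) = 5.35 × ln(1.68217) = 5.35 × 0.52008 = 2.7824 W/m².
N₂O: 0.120 × (√320 − √266) = 0.120 × (17.8885 − 16.3095) = 0.120 × 1.5790 = 0.1895 W/m².
CCl₄: Δ = 83 − 1 = 82 ppt = 0.082 ppb; ΔF = 0.17 × 0.082 = 0.0139 W/m².
Total ΔF = 2.7824 + 0.1895 + 0.0139 = 2.9858 W/m².

ΔF = 2.99 W/m²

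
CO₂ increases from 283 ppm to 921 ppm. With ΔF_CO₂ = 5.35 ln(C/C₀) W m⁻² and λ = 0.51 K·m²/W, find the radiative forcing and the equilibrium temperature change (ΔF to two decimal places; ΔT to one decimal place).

CO₂: 5.35 × ln(921/283) = 5.35 × ln(3.25442) = 5.35 × 1.18001 = 6.3131 W/m².
ΔT = λ ΔF = 0.51 × 6.31 = 3.2181 K.

ΔF = 6.31 W/m²; ΔT = 3.2 K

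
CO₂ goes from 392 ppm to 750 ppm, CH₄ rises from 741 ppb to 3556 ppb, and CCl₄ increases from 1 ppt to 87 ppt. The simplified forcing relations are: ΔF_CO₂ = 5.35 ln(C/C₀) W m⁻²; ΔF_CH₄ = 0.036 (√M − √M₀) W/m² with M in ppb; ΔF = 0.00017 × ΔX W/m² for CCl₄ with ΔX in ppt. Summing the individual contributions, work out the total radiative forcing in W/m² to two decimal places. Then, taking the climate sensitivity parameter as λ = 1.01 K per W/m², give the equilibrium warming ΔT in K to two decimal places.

CO₂: 5.35 × ln(750/392) = 5.35 × ln(1.91327) = 5.35 × 0.64881 = 3.4711 W/m².
CH₄: 0.036 × (√3556 − √741) = 0.036 × (59.6322 − 27.2213) = 0.036 × 32.4109 = 1.1668 W/m².
CCl₄: ΔF = 0.00017 × (87 − 1) = 0.00017 × 86 = 0.0146 W/m².
Total ΔF = 3.4711 + 1.1668 + 0.0146 = 4.6525 W/m².
ΔT = λ ΔF = 1.01 × 4.65 = 4.6965 K.

ΔF = 4.65 W/m²; ΔT = 4.70 K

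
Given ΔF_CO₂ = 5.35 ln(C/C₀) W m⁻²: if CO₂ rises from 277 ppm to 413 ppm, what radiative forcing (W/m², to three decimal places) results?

CO₂: 5.35 × ln(413/277) = 5.35 × ln(1.49097) = 5.35 × 0.39943 = 2.1370 W/m².

ΔF = 2.137 W/m²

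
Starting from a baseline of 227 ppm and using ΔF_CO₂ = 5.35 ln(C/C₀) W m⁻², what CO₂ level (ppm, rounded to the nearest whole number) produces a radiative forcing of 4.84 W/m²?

Set 5.35 ln(C/227) = 4.84, so ln(C/227) = 4.84/5.35 = 0.90467.
Then C/227 = e^0.90467 = 2.47112, giving C = 227 × 2.47112 = 560.94 ppm.

C ≈ 561 ppm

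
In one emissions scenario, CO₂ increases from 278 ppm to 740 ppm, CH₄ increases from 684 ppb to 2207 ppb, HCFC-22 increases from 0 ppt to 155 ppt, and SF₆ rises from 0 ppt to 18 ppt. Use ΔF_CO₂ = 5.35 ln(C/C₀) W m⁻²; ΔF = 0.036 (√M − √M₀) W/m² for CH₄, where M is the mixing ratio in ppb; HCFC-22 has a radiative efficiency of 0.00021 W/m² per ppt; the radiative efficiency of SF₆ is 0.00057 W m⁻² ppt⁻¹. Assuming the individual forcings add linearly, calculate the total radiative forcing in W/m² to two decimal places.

CO₂: 5.35 × ln(740/278) = 5.35 × ln(2.66187) = 5.35 × 0.97903 = 5.2378 W/m².
CH₄: 0.036 × (√2207 − √684) = 0.036 × (46.9787 − 26.1534) = 0.036 × 20.8253 = 0.7497 W/m².
HCFC-22: ΔF = 0.00021 × (155 − 0) = 0.00021 × 155 = 0.0326 W/m².
SF₆: ΔF = 0.00057 × (18 − 0) = 0.00057 × 18 = 0.0103 W/m².
Total ΔF = 5.2378 + 0.7497 + 0.0326 + 0.0103 = 6.0304 W/m².

ΔF = 6.03 W/m²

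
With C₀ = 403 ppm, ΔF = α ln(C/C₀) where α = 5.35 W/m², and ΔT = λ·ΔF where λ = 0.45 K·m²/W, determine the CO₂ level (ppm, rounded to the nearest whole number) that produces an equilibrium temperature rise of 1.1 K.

Required forcing: ΔF = ΔT/λ = 1.1/0.45 = 2.4444 W/m².
Then ln(C/403) = ΔF/5.35 = 2.4444/5.35 = 0.45690.
So C = 403 × e^0.45690 = 403 × 1.57917 = 636.41 ppm.

C ≈ 636 ppm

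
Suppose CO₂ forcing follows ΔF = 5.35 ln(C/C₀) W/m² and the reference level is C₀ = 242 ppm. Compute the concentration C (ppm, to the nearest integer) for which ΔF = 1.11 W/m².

C ≈ 298 ppm

Set 5.35 ln(C/242) = 1.11, so ln(C/242) = 1.11/5.35 = 0.20748.
Then C/242 = e^0.20748 = 1.23057, giving C = 242 × 1.23057 = 297.80 ppm.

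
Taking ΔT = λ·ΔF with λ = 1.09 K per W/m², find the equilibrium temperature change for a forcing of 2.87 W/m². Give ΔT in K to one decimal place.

ΔT = λ ΔF = 1.09 × 2.87 = 3.1283 K.

ΔT = 3.1 K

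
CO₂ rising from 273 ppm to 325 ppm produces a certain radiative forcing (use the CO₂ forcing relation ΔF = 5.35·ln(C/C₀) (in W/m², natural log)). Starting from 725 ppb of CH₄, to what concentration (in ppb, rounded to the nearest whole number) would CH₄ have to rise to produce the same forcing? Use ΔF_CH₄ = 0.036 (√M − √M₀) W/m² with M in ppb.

CO₂ forcing: 5.35 × ln(325/273) = 5.35 × 0.174353 = 0.93279 W/m².
Set 0.036(√M − √725) = 0.93279: √M = 0.93279/0.036 + √725 = 25.9108 + 26.9258 = 52.8366.
M = (52.8366)² = 2791.71 ppb.

M ≈ 2792 ppb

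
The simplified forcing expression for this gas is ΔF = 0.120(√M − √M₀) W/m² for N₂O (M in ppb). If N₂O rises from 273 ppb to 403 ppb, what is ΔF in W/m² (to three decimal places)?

N₂O: 0.120 × (√403 − √273) = 0.120 × (20.0749 − 16.5227) = 0.120 × 3.5522 = 0.4263 W/m².

ΔF = 0.426 W/m²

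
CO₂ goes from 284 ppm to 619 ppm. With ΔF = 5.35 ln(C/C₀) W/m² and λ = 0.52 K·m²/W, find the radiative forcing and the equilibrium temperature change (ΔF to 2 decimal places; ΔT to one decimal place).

CO₂: 5.35 × ln(619/284) = 5.35 × ln(2.17958) = 5.35 × 0.77913 = 4.1683 W/m².
ΔT = λ ΔF = 0.52 × 4.17 = 2.1684 K.

ΔF = 4.17 W/m²; ΔT = 2.2 K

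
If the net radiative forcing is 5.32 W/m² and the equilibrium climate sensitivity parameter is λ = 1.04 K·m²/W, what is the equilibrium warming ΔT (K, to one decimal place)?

ΔT = λ ΔF = 1.04 × 5.32 = 5.5328 K.

ΔT = 5.5 K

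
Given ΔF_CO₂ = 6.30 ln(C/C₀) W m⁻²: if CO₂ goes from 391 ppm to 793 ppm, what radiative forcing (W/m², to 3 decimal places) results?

CO₂: 6.30 × ln(793/391) = 6.30 × ln(2.02813) = 6.30 × 0.70711 = 4.4548 W/m².

ΔF = 4.455 W/m²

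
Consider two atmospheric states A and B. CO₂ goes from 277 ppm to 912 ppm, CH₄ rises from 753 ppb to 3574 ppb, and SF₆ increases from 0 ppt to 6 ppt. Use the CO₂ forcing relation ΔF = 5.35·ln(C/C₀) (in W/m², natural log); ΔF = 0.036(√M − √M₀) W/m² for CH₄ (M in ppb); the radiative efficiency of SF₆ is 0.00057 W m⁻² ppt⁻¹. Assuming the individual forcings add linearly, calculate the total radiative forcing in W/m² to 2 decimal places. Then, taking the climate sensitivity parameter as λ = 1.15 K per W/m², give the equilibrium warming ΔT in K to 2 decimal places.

ΔF = 7.54 W/m²; ΔT = 8.67 K

CO₂: 5.35 × ln(912/277) = 5.35 × ln(3.29242) = 5.35 × 1.19162 = 6.3752 W/m².
CH₄: 0.036 × (√3574 − √753) = 0.036 × (59.7829 − 27.4408) = 0.036 × 32.3421 = 1.1643 W/m².
SF₆: ΔF = 0.00057 × (6 − 0) = 0.00057 × 6 = 0.0034 W/m².
Total ΔF = 6.3752 + 1.1643 + 0.0034 = 7.5429 W/m².
ΔT = λ ΔF = 1.15 × 7.54 = 8.6710 K.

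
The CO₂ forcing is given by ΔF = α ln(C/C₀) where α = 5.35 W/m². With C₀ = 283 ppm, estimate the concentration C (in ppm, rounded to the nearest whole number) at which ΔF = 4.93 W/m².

Set 5.35 ln(C/283) = 4.93, so ln(C/283) = 4.93/5.35 = 0.92150.
Then C/283 = e^0.92150 = 2.51306, giving C = 283 × 2.51306 = 711.20 ppm.

C ≈ 711 ppm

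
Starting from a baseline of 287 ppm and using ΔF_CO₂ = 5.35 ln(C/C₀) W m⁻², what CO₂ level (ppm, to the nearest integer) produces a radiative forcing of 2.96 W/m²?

C ≈ 499 ppm

Set 5.35 ln(C/287) = 2.96, so ln(C/287) = 2.96/5.35 = 0.55327.
Then C/287 = e^0.55327 = 1.73893, giving C = 287 × 1.73893 = 499.07 ppm.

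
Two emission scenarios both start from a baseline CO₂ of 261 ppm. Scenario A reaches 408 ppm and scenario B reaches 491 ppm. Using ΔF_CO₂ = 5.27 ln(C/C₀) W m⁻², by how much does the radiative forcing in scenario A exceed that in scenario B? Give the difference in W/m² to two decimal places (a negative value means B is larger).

ΔF_A − ΔF_B = -0.98 W/m²

ΔF_A = 5.27 ln(408/261) = 5.27 × 0.44675 = 2.3544 W/m².
ΔF_B = 5.27 ln(491/261) = 5.27 × 0.63192 = 3.3302 W/m².
Difference: 2.3544 − 3.3302 = -0.9758 W/m².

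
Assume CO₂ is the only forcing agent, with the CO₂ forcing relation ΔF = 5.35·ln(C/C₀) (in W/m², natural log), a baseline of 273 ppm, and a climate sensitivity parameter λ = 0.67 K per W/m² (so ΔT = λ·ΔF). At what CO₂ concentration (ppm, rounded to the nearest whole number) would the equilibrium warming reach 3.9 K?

Required forcing: ΔF = ΔT/λ = 3.9/0.67 = 5.8209 W/m².
Then ln(C/273) = ΔF/5.35 = 5.8209/5.35 = 1.08802.
So C = 273 × e^1.08802 = 273 × 2.96839 = 810.37 ppm.

C ≈ 810 ppm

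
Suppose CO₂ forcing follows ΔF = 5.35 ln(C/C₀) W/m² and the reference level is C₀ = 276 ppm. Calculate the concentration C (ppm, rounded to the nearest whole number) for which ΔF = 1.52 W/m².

Set 5.35 ln(C/276) = 1.52, so ln(C/276) = 1.52/5.35 = 0.28411.
Then C/276 = e^0.28411 = 1.32858, giving C = 276 × 1.32858 = 366.69 ppm.

C ≈ 367 ppm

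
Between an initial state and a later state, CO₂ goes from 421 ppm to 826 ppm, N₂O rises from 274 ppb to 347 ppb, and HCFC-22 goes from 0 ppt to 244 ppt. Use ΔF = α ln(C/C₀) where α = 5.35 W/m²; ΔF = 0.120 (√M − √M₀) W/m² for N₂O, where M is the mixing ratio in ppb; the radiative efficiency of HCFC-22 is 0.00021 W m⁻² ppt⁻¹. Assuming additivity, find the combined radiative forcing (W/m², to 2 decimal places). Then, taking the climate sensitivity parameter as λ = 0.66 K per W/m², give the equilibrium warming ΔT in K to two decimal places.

CO₂: 5.35 × ln(826/421) = 5.35 × ln(1.96200) = 5.35 × 0.67396 = 3.6057 W/m².
N₂O: 0.120 × (√347 − √274) = 0.120 × (18.6279 − 16.5529) = 0.120 × 2.0750 = 0.2490 W/m².
HCFC-22: ΔF = 0.00021 × (244 − 0) = 0.00021 × 244 = 0.0512 W/m².
Total ΔF = 3.6057 + 0.2490 + 0.0512 = 3.9059 W/m².
ΔT = λ ΔF = 0.66 × 3.91 = 2.5806 K.

ΔF = 3.91 W/m²; ΔT = 2.58 K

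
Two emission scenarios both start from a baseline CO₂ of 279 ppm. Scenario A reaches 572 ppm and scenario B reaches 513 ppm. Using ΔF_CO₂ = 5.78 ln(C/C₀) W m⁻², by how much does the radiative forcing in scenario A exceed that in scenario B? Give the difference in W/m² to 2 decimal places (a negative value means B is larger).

ΔF_A − ΔF_B = 0.63 W/m²

ΔF_A = 5.78 ln(572/279) = 5.78 × 0.71793 = 4.1496 W/m².
ΔF_B = 5.78 ln(513/279) = 5.78 × 0.60906 = 3.5204 W/m².
Difference: 4.1496 − 3.5204 = 0.6292 W/m².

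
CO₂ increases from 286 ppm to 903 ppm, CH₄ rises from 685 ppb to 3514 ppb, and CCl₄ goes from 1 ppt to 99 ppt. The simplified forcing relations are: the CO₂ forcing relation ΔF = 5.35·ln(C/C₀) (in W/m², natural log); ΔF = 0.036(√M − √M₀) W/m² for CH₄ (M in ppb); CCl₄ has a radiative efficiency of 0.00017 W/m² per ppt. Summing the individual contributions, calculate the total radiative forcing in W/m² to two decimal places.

CO₂: 5.35 × ln(903/286) = 5.35 × ln(3.15734) = 5.35 × 1.14973 = 6.1511 W/m².
CH₄: 0.036 × (√3514 − √685) = 0.036 × (59.2790 − 26.1725) = 0.036 × 33.1065 = 1.1918 W/m².
CCl₄: ΔF = 0.00017 × (99 − 1) = 0.00017 × 98 = 0.0167 W/m².
Total ΔF = 6.1511 + 1.1918 + 0.0167 = 7.3596 W/m².

ΔF = 7.36 W/m²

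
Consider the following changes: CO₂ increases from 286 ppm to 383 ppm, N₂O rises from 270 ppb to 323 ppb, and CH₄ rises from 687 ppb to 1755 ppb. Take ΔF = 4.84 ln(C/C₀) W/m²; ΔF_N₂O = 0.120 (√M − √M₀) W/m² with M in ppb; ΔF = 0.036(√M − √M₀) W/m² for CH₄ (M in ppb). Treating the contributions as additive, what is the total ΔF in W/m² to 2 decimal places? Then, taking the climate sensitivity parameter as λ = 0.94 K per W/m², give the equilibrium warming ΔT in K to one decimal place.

ΔF = 2.16 W/m²; ΔT = 2.0 K

CO₂: 4.84 × ln(383/286) = 4.84 × ln(1.33916) = 4.84 × 0.29204 = 1.4135 W/m².
N₂O: 0.120 × (√323 − √270) = 0.120 × (17.9722 − 16.4317) = 0.120 × 1.5405 = 0.1849 W/m².
CH₄: 0.036 × (√1755 − √687) = 0.036 × (41.8927 − 26.2107) = 0.036 × 15.6820 = 0.5646 W/m².
Total ΔF = 1.4135 + 0.1849 + 0.5646 = 2.1630 W/m².
ΔT = λ ΔF = 0.94 × 2.16 = 2.0304 K.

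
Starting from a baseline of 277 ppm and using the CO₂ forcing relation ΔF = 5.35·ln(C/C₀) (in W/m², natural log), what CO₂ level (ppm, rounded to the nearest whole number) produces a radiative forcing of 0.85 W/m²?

C ≈ 325 ppm

Set 5.35 ln(C/277) = 0.85, so ln(C/277) = 0.85/5.35 = 0.15888.
Then C/277 = e^0.15888 = 1.17220, giving C = 277 × 1.17220 = 324.70 ppm.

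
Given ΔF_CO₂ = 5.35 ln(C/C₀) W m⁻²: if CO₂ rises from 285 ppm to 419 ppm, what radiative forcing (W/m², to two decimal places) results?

ΔF = 2.06 W/m²

CO₂ absorption bands are partially saturated, so forcing scales with the logarithm of the concentration ratio.
CO₂: 5.35 × ln(419/285) = 5.35 × ln(1.47018) = 5.35 × 0.38538 = 2.0618 W/m².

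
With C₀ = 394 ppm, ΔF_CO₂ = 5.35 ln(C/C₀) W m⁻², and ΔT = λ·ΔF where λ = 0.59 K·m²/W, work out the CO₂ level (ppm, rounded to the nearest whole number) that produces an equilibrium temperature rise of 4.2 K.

C ≈ 1491 ppm

Required forcing: ΔF = ΔT/λ = 4.2/0.59 = 7.1186 W/m².
Then ln(C/394) = ΔF/5.35 = 7.1186/5.35 = 1.33058.
So C = 394 × e^1.33058 = 394 × 3.78324 = 1490.60 ppm.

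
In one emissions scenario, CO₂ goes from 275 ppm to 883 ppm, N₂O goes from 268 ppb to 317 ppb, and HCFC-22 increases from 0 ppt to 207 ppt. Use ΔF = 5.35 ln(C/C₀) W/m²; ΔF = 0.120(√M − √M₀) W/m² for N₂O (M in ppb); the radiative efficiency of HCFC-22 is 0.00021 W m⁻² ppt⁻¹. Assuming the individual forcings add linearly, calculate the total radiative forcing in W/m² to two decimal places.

ΔF = 6.46 W/m²

CO₂: 5.35 × ln(883/275) = 5.35 × ln(3.21091) = 5.35 × 1.16655 = 6.2410 W/m².
N₂O: 0.120 × (√317 − √268) = 0.120 × (17.8045 − 16.3707) = 0.120 × 1.4338 = 0.1721 W/m².
HCFC-22: ΔF = 0.00021 × (207 − 0) = 0.00021 × 207 = 0.0435 W/m².
Total ΔF = 6.2410 + 0.1721 + 0.0435 = 6.4566 W/m².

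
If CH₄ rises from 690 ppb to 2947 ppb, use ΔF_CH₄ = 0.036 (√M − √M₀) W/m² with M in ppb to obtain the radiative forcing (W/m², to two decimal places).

ΔF = 1.01 W/m²

CH₄: 0.036 × (√2947 − √690) = 0.036 × (54.2863 − 26.2679) = 0.036 × 28.0184 = 1.0087 W/m².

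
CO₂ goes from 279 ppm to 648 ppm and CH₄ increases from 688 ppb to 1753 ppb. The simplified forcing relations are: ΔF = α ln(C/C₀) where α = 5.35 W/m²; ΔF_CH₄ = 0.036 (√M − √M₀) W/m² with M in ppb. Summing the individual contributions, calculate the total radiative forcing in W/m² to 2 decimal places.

ΔF = 5.07 W/m²

CO₂: 5.35 × ln(648/279) = 5.35 × ln(2.32258) = 5.35 × 0.84268 = 4.5083 W/m².
CH₄: 0.036 × (√1753 − √688) = 0.036 × (41.8688 − 26.2298) = 0.036 × 15.6390 = 0.5630 W/m².
Total ΔF = 4.5083 + 0.5630 = 5.0713 W/m².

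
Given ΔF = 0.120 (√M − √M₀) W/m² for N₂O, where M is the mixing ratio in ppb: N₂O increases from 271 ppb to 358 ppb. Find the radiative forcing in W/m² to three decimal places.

ΔF = 0.295 W/m²

N₂O: 0.120 × (√358 − √271) = 0.120 × (18.9209 − 16.4621) = 0.120 × 2.4588 = 0.2951 W/m².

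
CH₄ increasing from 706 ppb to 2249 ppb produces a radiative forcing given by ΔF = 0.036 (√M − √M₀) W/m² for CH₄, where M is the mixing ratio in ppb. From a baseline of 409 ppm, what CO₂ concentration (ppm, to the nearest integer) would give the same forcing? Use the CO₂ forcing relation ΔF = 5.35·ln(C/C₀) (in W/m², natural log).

C ≈ 471 ppm

CH₄ forcing: 0.036 × (√2249 − √706) = 0.036 × (47.4236 − 26.5707) = 0.036 × 20.8529 = 0.75070 W/m².
Set 5.35 ln(C/409) = 0.75070: ln(C/409) = 0.75070/5.35 = 0.14032, so C = 409 × e^0.14032 = 409 × 1.15064 = 470.61 ppm.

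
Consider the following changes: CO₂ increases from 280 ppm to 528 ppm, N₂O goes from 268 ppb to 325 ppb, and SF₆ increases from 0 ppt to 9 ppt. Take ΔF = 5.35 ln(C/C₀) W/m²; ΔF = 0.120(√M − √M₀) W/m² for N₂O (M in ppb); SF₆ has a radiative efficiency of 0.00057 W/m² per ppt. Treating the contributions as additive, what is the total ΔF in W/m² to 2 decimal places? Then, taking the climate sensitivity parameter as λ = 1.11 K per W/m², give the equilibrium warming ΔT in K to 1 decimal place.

CO₂: 5.35 × ln(528/280) = 5.35 × ln(1.88571) = 5.35 × 0.63430 = 3.3935 W/m².
N₂O: 0.120 × (√325 − √268) = 0.120 × (18.0278 − 16.3707) = 0.120 × 1.6571 = 0.1989 W/m².
SF₆: ΔF = 0.00057 × (9 − 0) = 0.00057 × 9 = 0.0051 W/m².
Total ΔF = 3.3935 + 0.1989 + 0.0051 = 3.5975 W/m².
ΔT = λ ΔF = 1.11 × 3.60 = 3.9960 K.

ΔF = 3.60 W/m²; ΔT = 4.0 K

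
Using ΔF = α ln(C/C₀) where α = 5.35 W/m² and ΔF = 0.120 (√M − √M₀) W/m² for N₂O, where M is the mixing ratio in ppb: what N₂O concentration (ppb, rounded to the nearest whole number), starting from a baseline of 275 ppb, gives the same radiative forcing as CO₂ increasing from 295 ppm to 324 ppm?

M ≈ 431 ppb

CO₂ forcing: 5.35 × ln(324/295) = 5.35 × 0.093768 = 0.50166 W/m².
Set 0.120(√M − √275) = 0.50166: √M = 0.50166/0.120 + √275 = 4.1805 + 16.5831 = 20.7636.
M = (20.7636)² = 431.13 ppb.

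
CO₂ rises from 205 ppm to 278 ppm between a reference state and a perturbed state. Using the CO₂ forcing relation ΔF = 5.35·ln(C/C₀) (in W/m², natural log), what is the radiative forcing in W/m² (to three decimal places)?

CO₂: 5.35 × ln(278/205) = 5.35 × ln(1.35610) = 5.35 × 0.30461 = 1.6297 W/m².

ΔF = 1.630 W/m²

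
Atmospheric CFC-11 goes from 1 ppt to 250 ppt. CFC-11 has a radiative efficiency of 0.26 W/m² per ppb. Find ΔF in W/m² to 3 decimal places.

CFC-11: Δ = 250 − 1 = 249 ppt = 0.249 ppb; ΔF = 0.26 × 0.249 = 0.0647 W/m².

ΔF = 0.065 W/m²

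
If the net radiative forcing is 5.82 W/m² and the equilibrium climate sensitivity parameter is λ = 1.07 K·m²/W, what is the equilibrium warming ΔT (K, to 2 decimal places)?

ΔT = λ ΔF = 1.07 × 5.82 = 6.2274 K.

ΔT = 6.23 K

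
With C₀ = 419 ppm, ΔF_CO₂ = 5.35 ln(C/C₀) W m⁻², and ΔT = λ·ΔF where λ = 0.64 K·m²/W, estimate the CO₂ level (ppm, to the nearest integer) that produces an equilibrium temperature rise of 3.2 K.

C ≈ 1067 ppm

Required forcing: ΔF = ΔT/λ = 3.2/0.64 = 5.0000 W/m².
Then ln(C/419) = ΔF/5.35 = 5.0000/5.35 = 0.93458.
So C = 419 × e^0.93458 = 419 × 2.54614 = 1066.83 ppm.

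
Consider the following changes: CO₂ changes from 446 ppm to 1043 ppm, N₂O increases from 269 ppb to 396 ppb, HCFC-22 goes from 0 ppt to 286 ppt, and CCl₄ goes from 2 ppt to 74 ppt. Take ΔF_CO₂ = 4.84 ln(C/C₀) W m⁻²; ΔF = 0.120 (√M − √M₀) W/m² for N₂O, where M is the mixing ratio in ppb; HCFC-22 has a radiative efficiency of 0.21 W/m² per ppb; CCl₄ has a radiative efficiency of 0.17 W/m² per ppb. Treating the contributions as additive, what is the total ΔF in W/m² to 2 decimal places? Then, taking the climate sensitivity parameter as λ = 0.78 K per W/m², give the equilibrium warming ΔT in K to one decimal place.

ΔF = 4.60 W/m²; ΔT = 3.6 K

CO₂: 4.84 × ln(1043/446) = 4.84 × ln(2.33857) = 4.84 × 0.84954 = 4.1118 W/m².
N₂O: 0.120 × (√396 − √269) = 0.120 × (19.8997 − 16.4012) = 0.120 × 3.4985 = 0.4198 W/m².
HCFC-22: Δ = 286 − 0 = 286 ppt = 0.286 ppb; ΔF = 0.21 × 0.286 = 0.0601 W/m².
CCl₄: Δ = 74 − 2 = 72 ppt = 0.072 ppb; ΔF = 0.17 × 0.072 = 0.0122 W/m².
Total ΔF = 4.1118 + 0.4198 + 0.0601 + 0.0122 = 4.6039 W/m².
ΔT = λ ΔF = 0.78 × 4.60 = 3.5880 K.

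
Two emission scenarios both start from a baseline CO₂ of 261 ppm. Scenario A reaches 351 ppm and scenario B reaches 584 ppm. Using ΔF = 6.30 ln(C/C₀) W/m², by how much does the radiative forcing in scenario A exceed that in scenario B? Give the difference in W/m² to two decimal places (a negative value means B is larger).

ΔF_A − ΔF_B = -3.21 W/m²

ΔF_A = 6.30 ln(351/261) = 6.30 × 0.29627 = 1.8665 W/m².
ΔF_B = 6.30 ln(584/261) = 6.30 × 0.80538 = 5.0739 W/m².
Difference: 1.8665 − 5.0739 = -3.2074 W/m².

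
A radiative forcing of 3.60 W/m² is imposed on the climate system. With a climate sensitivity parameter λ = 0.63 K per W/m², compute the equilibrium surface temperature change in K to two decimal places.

ΔT = 2.27 K

ΔT = λ ΔF = 0.63 × 3.60 = 2.2680 K.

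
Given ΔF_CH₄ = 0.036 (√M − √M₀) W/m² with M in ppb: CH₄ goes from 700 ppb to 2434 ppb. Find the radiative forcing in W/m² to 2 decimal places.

CH₄: 0.036 × (√2434 − √700) = 0.036 × (49.3356 − 26.4575) = 0.036 × 22.8781 = 0.8236 W/m².

ΔF = 0.82 W/m²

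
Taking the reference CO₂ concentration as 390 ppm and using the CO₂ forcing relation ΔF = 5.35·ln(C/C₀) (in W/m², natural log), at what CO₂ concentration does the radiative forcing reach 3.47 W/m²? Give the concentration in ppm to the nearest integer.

C ≈ 746 ppm

Set 5.35 ln(C/390) = 3.47, so ln(C/390) = 3.47/5.35 = 0.64860.
Then C/390 = e^0.64860 = 1.91286, giving C = 390 × 1.91286 = 746.02 ppm.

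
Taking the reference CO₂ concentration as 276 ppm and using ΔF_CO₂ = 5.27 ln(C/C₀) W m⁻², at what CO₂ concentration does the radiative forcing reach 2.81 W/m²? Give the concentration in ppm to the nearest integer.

C ≈ 470 ppm

Set 5.27 ln(C/276) = 2.81, so ln(C/276) = 2.81/5.27 = 0.53321.
Then C/276 = e^0.53321 = 1.70439, giving C = 276 × 1.70439 = 470.41 ppm.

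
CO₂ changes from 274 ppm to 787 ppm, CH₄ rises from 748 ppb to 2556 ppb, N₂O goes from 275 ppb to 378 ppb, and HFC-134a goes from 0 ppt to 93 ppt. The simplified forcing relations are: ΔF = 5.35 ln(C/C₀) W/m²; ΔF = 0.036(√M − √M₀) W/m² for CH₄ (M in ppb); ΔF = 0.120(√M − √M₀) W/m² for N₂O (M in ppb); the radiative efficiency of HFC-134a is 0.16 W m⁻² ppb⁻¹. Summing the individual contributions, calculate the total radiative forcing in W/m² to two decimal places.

CO₂: 5.35 × ln(787/274) = 5.35 × ln(2.87226) = 5.35 × 1.05510 = 5.6448 W/m².
CH₄: 0.036 × (√2556 − √748) = 0.036 × (50.5569 − 27.3496) = 0.036 × 23.2073 = 0.8355 W/m².
N₂O: 0.120 × (√378 − √275) = 0.120 × (19.4422 − 16.5831) = 0.120 × 2.8591 = 0.3431 W/m².
HFC-134a: Δ = 93 − 0 = 93 ppt = 0.093 ppb; ΔF = 0.16 × 0.093 = 0.0149 W/m².
Total ΔF = 5.6448 + 0.8355 + 0.3431 + 0.0149 = 6.8383 W/m².

ΔF = 6.84 W/m²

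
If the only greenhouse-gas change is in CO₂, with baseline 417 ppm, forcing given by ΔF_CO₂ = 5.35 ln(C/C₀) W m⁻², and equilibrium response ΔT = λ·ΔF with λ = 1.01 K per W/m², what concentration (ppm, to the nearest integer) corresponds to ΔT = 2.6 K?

Required forcing: ΔF = ΔT/λ = 2.6/1.01 = 2.5743 W/m².
Then ln(C/417) = ΔF/5.35 = 2.5743/5.35 = 0.48118.
So C = 417 × e^0.48118 = 417 × 1.61798 = 674.70 ppm.

C ≈ 675 ppm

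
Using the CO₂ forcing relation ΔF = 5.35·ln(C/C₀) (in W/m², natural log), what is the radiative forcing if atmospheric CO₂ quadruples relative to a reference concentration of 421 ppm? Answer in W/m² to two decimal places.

Because the forcing depends only on the ratio C/C₀, the initial concentration does not enter.
ΔF = 5.35 × ln(4) = 5.35 × 1.38629 = 7.4167 W/m².

ΔF = 7.42 W/m²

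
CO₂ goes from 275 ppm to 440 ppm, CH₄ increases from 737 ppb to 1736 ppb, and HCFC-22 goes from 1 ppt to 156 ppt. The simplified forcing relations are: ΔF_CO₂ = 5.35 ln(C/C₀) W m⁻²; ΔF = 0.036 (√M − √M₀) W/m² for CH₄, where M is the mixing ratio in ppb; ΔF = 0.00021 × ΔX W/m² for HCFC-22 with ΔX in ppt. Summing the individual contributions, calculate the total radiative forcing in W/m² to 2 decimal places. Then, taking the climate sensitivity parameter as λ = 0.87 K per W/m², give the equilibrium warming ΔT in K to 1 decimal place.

ΔF = 3.07 W/m²; ΔT = 2.7 K

CO₂: 5.35 × ln(440/275) = 5.35 × ln(1.60000) = 5.35 × 0.47000 = 2.5145 W/m².
CH₄: 0.036 × (√1736 − √737) = 0.036 × (41.6653 − 27.1477) = 0.036 × 14.5176 = 0.5226 W/m².
HCFC-22: ΔF = 0.00021 × (156 − 1) = 0.00021 × 155 = 0.0326 W/m².
Total ΔF = 2.5145 + 0.5226 + 0.0326 = 3.0697 W/m².
ΔT = λ ΔF = 0.87 × 3.07 = 2.6709 K.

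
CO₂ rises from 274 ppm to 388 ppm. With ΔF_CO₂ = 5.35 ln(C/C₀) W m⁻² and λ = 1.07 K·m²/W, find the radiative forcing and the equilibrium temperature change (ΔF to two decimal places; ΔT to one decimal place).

ΔF = 1.86 W/m²; ΔT = 2.0 K

CO₂: 5.35 × ln(388/274) = 5.35 × ln(1.41606) = 5.35 × 0.34788 = 1.8612 W/m².
ΔT = λ ΔF = 1.07 × 1.86 = 1.9902 K.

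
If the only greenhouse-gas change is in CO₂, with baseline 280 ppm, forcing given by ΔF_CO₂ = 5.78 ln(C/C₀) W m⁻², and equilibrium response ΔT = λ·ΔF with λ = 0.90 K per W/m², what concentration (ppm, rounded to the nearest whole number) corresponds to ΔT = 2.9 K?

Required forcing: ΔF = ΔT/λ = 2.9/0.90 = 3.2222 W/m².
Then ln(C/280) = ΔF/5.78 = 3.2222/5.78 = 0.55747.
So C = 280 × e^0.55747 = 280 × 1.74625 = 488.95 ppm.

C ≈ 489 ppm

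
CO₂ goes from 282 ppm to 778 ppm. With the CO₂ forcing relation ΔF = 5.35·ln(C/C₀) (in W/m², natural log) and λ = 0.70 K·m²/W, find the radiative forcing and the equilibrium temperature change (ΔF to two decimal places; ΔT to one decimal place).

ΔF = 5.43 W/m²; ΔT = 3.8 K

CO₂: 5.35 × ln(778/282) = 5.35 × ln(2.75887) = 5.35 × 1.01482 = 5.4293 W/m².
ΔT = λ ΔF = 0.70 × 5.43 = 3.8010 K.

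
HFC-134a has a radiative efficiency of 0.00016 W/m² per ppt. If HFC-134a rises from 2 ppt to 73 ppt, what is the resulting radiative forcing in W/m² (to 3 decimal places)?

ΔF = 0.011 W/m²

HFC-134a: ΔF = 0.00016 × (73 − 2) = 0.00016 × 71 = 0.0114 W/m².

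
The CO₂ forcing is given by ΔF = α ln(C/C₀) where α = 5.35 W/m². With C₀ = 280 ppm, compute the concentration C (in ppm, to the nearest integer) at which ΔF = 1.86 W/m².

C ≈ 396 ppm

Set 5.35 ln(C/280) = 1.86, so ln(C/280) = 1.86/5.35 = 0.34766.
Then C/280 = e^0.34766 = 1.41575, giving C = 280 × 1.41575 = 396.41 ppm.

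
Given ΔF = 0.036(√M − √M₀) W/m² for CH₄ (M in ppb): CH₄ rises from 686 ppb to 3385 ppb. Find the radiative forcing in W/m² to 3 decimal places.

CH₄: 0.036 × (√3385 − √686) = 0.036 × (58.1808 − 26.1916) = 0.036 × 31.9892 = 1.1516 W/m².

ΔF = 1.152 W/m²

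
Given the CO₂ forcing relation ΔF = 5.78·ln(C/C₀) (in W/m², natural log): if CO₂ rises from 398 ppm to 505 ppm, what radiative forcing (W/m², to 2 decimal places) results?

ΔF = 1.38 W/m²

CO₂: 5.78 × ln(505/398) = 5.78 × ln(1.26884) = 5.78 × 0.23810 = 1.3762 W/m².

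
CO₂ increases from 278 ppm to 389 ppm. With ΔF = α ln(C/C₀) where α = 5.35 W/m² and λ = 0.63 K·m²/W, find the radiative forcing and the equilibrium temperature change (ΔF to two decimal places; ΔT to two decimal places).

CO₂: 5.35 × ln(389/278) = 5.35 × ln(1.39928) = 5.35 × 0.33596 = 1.7974 W/m².
ΔT = λ ΔF = 0.63 × 1.80 = 1.1340 K.

ΔF = 1.80 W/m²; ΔT = 1.13 K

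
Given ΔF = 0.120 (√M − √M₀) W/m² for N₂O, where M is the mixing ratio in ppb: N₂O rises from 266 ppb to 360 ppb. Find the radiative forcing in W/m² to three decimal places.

ΔF = 0.320 W/m²

N₂O: 0.120 × (√360 − √266) = 0.120 × (18.9737 − 16.3095) = 0.120 × 2.6642 = 0.3197 W/m².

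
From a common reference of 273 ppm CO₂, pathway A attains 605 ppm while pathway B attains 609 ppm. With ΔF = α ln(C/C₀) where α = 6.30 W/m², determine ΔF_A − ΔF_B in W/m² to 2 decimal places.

ΔF_A − ΔF_B = -0.04 W/m²

ΔF_A = 6.30 ln(605/273) = 6.30 × 0.79576 = 5.0133 W/m².
ΔF_B = 6.30 ln(609/273) = 6.30 × 0.80235 = 5.0548 W/m².
Difference: 5.0133 − 5.0548 = -0.0415 W/m².
(Equivalently, ΔF_A − ΔF_B = 6.30 ln(605/609) = 6.30 × -0.00659 = -0.0415 W/m².)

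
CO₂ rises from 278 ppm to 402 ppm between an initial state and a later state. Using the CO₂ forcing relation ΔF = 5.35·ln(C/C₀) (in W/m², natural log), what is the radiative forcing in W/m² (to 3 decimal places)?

ΔF = 1.973 W/m²

CO₂ absorption bands are partially saturated, so forcing scales with the logarithm of the concentration ratio.
CO₂: 5.35 × ln(402/278) = 5.35 × ln(1.44604) = 5.35 × 0.36883 = 1.9732 W/m².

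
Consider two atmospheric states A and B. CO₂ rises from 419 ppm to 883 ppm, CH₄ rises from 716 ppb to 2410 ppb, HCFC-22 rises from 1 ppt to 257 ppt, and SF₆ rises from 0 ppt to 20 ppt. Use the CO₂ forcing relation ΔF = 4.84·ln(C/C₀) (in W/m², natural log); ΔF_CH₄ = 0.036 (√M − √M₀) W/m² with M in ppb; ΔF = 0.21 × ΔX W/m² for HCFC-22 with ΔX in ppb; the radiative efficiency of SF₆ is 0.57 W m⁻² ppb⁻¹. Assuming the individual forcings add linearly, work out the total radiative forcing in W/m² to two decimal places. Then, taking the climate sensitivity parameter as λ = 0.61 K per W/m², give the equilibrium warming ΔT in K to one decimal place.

CO₂: 4.84 × ln(883/419) = 4.84 × ln(2.10740) = 4.84 × 0.74545 = 3.6080 W/m².
CH₄: 0.036 × (√2410 − √716) = 0.036 × (49.0918 − 26.7582) = 0.036 × 22.3336 = 0.8040 W/m².
HCFC-22: Δ = 257 − 1 = 256 ppt = 0.256 ppb; ΔF = 0.21 × 0.256 = 0.0538 W/m².
SF₆: Δ = 20 − 0 = 20 ppt = 0.020 ppb; ΔF = 0.57 × 0.020 = 0.0114 W/m².
Total ΔF = 3.6080 + 0.8040 + 0.0538 + 0.0114 = 4.4772 W/m².
ΔT = λ ΔF = 0.61 × 4.48 = 2.7328 K.

ΔF = 4.48 W/m²; ΔT = 2.7 K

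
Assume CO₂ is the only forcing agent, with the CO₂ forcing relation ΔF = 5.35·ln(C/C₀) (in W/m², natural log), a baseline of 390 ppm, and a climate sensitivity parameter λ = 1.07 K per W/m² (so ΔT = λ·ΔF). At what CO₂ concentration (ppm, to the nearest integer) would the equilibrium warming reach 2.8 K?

Required forcing: ΔF = ΔT/λ = 2.8/1.07 = 2.6168 W/m².
Then ln(C/390) = ΔF/5.35 = 2.6168/5.35 = 0.48912.
So C = 390 × e^0.48912 = 390 × 1.63088 = 636.04 ppm.

C ≈ 636 ppm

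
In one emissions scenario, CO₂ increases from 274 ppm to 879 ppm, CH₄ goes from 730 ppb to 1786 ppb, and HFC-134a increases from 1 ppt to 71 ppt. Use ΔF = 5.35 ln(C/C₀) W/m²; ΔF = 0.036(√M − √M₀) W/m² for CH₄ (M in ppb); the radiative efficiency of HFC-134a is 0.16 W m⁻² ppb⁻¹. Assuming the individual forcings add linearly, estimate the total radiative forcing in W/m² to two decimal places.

ΔF = 6.80 W/m²

CO₂: 5.35 × ln(879/274) = 5.35 × ln(3.20803) = 5.35 × 1.16566 = 6.2363 W/m².
CH₄: 0.036 × (√1786 − √730) = 0.036 × (42.2611 − 27.0185) = 0.036 × 15.2426 = 0.5487 W/m².
HFC-134a: Δ = 71 − 1 = 70 ppt = 0.070 ppb; ΔF = 0.16 × 0.070 = 0.0112 W/m².
Total ΔF = 6.2363 + 0.5487 + 0.0112 = 6.7962 W/m².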